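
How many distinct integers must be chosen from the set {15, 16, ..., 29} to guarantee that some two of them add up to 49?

11

A set avoiding the sum 49 can contain at most one of each pair {x, 49−x}, plus the 5 elements whose complement lies outside the range.
The integers 15, …, 24 (10 of them) are such a set: any two sum to at least 15+16 = 31 and at most 23+24 = 47 < 49.
By pigeonhole, any 11th integer completes one of the 5 pairs, so 11 choices force a sum of 49.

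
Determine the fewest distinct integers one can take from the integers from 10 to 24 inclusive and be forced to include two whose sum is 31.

10

Two chosen integers sum to 31 exactly when both halves of some pair {x, 31−x} with 10 ≤ x ≤ 31−x ≤ 21 are chosen — 6 such pairs.
The remaining 3 elements (those with no distinct partner in range) can never complete a 31-sum, so the worst case takes all of them and one from each pair: 3 + 6 = 9.
By pigeonhole, the 10th integer has to be the second member of some pair, so 9 + 1 = 10.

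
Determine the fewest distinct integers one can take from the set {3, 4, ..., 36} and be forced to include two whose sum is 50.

24

Group the elements by complementary pair {x, 50−x}: {14,36}, {15,35}, {16,34}, …, giving 11 two-element pairs; the single value 25 (it cannot pair with itself since the integers are distinct); and 11 integers whose partner 50−x falls outside [3,36].
Treating each of those 23 groups as a pigeonhole, one can pick one integer per group — 23 integers — with no two summing to 50.
The 24th integer lands in an occupied pair, forcing a sum of 50.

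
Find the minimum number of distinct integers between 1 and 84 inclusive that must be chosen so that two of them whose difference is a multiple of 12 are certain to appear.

Integers whose pairwise differences are multiples of 12 are exactly those sharing a remainder mod 12. Pigeonhole: the 12 residue classes mod 12 are the pigeonholes.
With 12 integers one could put 1 in each residue class and have no class reach 2.
The 13th integer pushes some class to 2, so 12·1 + 1 = 13.

13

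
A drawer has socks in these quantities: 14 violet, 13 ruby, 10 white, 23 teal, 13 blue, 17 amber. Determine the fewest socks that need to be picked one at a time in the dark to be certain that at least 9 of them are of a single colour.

An adversary could hand out at most 8 socks per colour: 8 + 8 + 8 + 8 + 8 + 8 = 48 socks and still no colour has 9.
One more sock lands in a colour already at 8, so 49 draws are enough and 48 are not.

49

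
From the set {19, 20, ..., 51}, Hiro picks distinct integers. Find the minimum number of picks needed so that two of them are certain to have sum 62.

Group the elements by complementary pair {x, 62−x}: {19,43}, {20,42}, {21,41}, …, giving 12 two-element pairs, the single value 31 (it cannot pair with itself since the integers are distinct), and 8 integers whose partner 62−x falls outside [19,51].
Treating each of those 21 groups as a pigeonhole, one can pick one integer per group — 21 integers — with no two summing to 62.
The 22nd integer lands in an occupied pair, forcing a sum of 62.

22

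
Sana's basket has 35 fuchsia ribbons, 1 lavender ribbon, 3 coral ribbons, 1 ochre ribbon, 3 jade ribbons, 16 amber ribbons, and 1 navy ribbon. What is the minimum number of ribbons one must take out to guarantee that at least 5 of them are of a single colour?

By pigeonhole, put each drawn ribbon into a box by colour. The largest draw with every box below 5 takes min(count, 4) from each colour; colours with fewer than 4 contribute all they have.
Σ min(cᵢ, 4) = 4 + 1 + 3 + 1 + 3 + 4 + 1 = 17.
Draw number 17 + 1 = 18 must push one box to 5.

18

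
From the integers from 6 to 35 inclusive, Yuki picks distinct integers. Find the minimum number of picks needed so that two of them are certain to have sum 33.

Two chosen integers sum to 33 exactly when both halves of some pair {x, 33−x} with 6 ≤ x ≤ 33−x ≤ 27 are chosen — 11 such pairs.
The remaining 8 elements (those with no distinct partner in range) can never complete a 33-sum, so the worst case takes all of them and one from each pair: 8 + 11 = 19.
By the pigeonhole principle, the 20th integer has to be the second member of some pair, so 19 + 1 = 20.

20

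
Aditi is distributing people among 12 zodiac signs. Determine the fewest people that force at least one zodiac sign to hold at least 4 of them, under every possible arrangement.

With 36 people one could put exactly 3 in each of the 12 zodiac signs, and no zodiac sign would reach 4.
By the pigeonhole principle, one more person must land in a zodiac sign that already has 3, giving it 4.
So 12 × 3 + 1 = 37 people are required.

37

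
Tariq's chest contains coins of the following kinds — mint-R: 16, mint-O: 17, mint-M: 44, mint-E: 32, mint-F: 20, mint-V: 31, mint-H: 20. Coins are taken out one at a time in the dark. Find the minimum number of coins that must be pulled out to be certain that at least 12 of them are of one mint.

78

Put each drawn coin into a box by mint. The largest draw with every box below 12 takes min(count, 11) from each mint.
Σ min(cᵢ, 11) = 11 + 11 + 11 + 11 + 11 + 11 + 11 = 77.
Draw number 77 + 1 = 78 must push one box to 12.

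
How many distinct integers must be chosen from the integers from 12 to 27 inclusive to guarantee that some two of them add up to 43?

11

Group the elements by complementary pair {x, 43−x}: {16,27}, {17,26}, {18,25}, …, giving 6 two-element pairs and 4 integers whose partner 43−x falls outside [12,27].
Treating each of those 10 groups as a pigeonhole, one can pick one integer per group — 10 integers — with no two summing to 43.
The 11th integer lands in an occupied pair, forcing a sum of 43.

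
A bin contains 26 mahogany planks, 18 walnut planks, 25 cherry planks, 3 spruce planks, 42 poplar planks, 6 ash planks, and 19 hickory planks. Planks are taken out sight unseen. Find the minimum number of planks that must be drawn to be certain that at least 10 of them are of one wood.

By the pigeonhole principle, the 7 woods are the holes; the planks drawn are the pigeons.
To avoid 10 of any one wood, the worst case takes at most 9 of each wood, or every plank of a wood that has fewer than 9.
That gives 9 + 9 + 9 + 3 + 9 + 6 + 9 = 54 planks with no wood reaching 10.
The next plank forces some wood to 10, so 54 + 1 = 55.

55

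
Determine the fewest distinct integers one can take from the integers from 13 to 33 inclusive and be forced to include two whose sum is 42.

Two chosen integers sum to 42 exactly when both halves of some pair {x, 42−x} with 13 ≤ x ≤ 42−x ≤ 29 are chosen — 8 such pairs.
The remaining 5 elements (those with no distinct partner in range) can never complete a 42-sum, so the worst case takes all of them and one from each pair: 5 + 8 = 13.
The 14th integer has to be the second member of some pair, so 13 + 1 = 14.

14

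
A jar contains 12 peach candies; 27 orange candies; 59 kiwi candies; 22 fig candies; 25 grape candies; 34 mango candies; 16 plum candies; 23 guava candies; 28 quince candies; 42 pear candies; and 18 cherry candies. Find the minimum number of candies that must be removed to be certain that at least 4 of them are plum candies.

In the worst case for collecting plum candies, every non-plum candy comes out first.
There are 12 + 27 + 59 + 22 + 25 + 34 + 23 + 28 + 42 + 18 = 290 non-plum candies altogether.
After those, each further candy must be plum, so 290 + 4 = 294 draws guarantee 4 plum candies.

294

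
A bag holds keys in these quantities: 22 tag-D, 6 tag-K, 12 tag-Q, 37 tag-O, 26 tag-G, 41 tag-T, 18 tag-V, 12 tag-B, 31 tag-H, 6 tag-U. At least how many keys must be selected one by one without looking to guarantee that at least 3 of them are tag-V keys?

196

In the worst case for collecting tag-V keys, every non-tag-V key comes out first.
There are 22 + 6 + 12 + 37 + 26 + 41 + 12 + 31 + 6 = 193 non-tag-V keys altogether.
After those, each further key must be tag-V, so 193 + 3 = 196 draws guarantee 3 tag-V keys.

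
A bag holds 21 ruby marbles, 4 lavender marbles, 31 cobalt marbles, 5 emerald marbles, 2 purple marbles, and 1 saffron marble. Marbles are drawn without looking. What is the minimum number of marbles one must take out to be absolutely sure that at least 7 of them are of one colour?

Put each drawn marble into a box by colour. The largest draw with every box below 7 takes min(count, 6) from each colour; colours with fewer than 6 contribute all they have.
Σ min(cᵢ, 6) = 6 + 4 + 6 + 5 + 2 + 1 = 24.
Draw number 24 + 1 = 25 must push one box to 7.

25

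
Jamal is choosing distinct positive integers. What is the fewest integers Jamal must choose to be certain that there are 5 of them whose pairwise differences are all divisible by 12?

49

Integers whose pairwise differences are multiples of 12 are exactly those sharing a remainder mod 12. Pigeonhole: the 12 residue classes mod 12 are the pigeonholes.
With 48 integers one could put 4 in each residue class and have no class reach 5.
The 49th integer pushes some class to 5, so 12·4 + 1 = 49.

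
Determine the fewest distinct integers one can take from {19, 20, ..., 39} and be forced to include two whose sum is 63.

14

Group the elements by complementary pair {x, 63−x}: {24,39}, {25,38}, {26,37}, …, giving 8 two-element pairs and 5 integers whose partner 63−x falls outside [19,39].
Treating each of those 13 groups as a pigeonhole, one can pick one integer per group — 13 integers — with no two summing to 63.
The 14th integer lands in an occupied pair, forcing a sum of 63.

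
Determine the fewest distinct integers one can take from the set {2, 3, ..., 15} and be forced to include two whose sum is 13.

10

Group the elements by complementary pair {x, 13−x}: {2,11}, {3,10}, {4,9}, …, giving 5 two-element pairs and 4 integers whose partner 13−x falls outside [2,15].
By the pigeonhole principle, treating each of those 9 groups as a pigeonhole, one can pick one integer per group — 9 integers — with no two summing to 13.
The 10th integer lands in an occupied pair, forcing a sum of 13.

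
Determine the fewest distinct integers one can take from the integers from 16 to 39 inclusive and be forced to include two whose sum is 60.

Two chosen integers sum to 60 exactly when both halves of some pair {x, 60−x} with 21 ≤ x ≤ 60−x ≤ 39 are chosen — 9 such pairs.
The remaining 6 elements (those with no distinct partner in range) can never complete a 60-sum, so the worst case takes all of them and one from each pair: 6 + 9 = 15.
The 16th integer has to be the second member of some pair, so 15 + 1 = 16.

16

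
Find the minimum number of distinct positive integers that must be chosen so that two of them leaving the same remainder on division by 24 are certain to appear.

The 24 residue classes mod 24 are the pigeonholes.
With 24 integers one could put 1 in each residue class and have no class reach 2.
The 25th integer pushes some class to 2, so 24·1 + 1 = 25.

25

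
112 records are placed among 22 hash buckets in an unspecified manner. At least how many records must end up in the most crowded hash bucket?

Pigeonhole: the 22 hash buckets are the holes and the 112 records are the pigeons.
If every hash bucket held at most 5 records, the total would be at most 22 × 5 = 110, which is less than 112.
So some hash bucket holds at least ⌈112/22⌉ = 6 records.

6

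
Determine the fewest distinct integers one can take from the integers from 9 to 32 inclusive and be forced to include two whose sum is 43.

14

Group the elements by complementary pair {x, 43−x}: {11,32}, {12,31}, {13,30}, …, giving 11 two-element pairs and 2 integers whose partner 43−x falls outside [9,32].
Treating each of those 13 groups as a pigeonhole, one can pick one integer per group — 13 integers — with no two summing to 43.
The 14th integer lands in an occupied pair, forcing a sum of 43.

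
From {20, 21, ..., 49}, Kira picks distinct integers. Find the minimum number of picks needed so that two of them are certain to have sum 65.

A set avoiding the sum 65 can contain at most one of each pair {x, 65−x}, plus the 4 elements whose complement lies outside the range.
The integers 33, …, 49 (17 of them) are such a set: any two sum to at least 33+34 = 67 > 65.
Pigeonhole: any 18th integer completes one of the 13 pairs, so 18 choices force a sum of 65.

18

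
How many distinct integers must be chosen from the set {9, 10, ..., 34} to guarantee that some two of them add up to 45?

Two chosen integers sum to 45 exactly when both halves of some pair {x, 45−x} with 11 ≤ x ≤ 45−x ≤ 34 are chosen — 12 such pairs.
The remaining 2 elements (those with no distinct partner in range) can never complete a 45-sum, so the worst case takes all of them and one from each pair: 2 + 12 = 14.
The 15th integer has to be the second member of some pair, so 14 + 1 = 15.

15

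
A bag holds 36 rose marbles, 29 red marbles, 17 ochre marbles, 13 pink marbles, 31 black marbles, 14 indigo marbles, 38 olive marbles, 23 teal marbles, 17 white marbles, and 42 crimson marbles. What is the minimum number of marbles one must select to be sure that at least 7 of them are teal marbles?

In the worst case for collecting teal marbles, every non-teal marble comes out first.
There are 36 + 29 + 17 + 13 + 31 + 14 + 38 + 17 + 42 = 237 non-teal marbles altogether.
After those, each further marble must be teal, so 237 + 7 = 244 draws guarantee 7 teal marbles.

244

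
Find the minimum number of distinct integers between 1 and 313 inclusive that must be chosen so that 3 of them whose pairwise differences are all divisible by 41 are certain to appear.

83

Integers whose pairwise differences are multiples of 41 are exactly those sharing a remainder mod 41. By the pigeonhole principle, the 41 residue classes mod 41 are the pigeonholes.
With 82 integers one could put 2 in each residue class and have no class reach 3.
The 83rd integer pushes some class to 3, so 41·2 + 1 = 83.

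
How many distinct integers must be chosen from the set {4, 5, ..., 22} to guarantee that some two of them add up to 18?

15

A set avoiding the sum 18 can contain at most one of each pair {x, 18−x}, plus the 9 elements whose complement lies outside the range or equal to its own complement.
The integers 9, …, 22 (14 of them) are such a set: any two sum to at least 9+10 = 19 > 18.
By the pigeonhole principle, any 15th integer completes one of the 5 pairs, so 15 choices force a sum of 18.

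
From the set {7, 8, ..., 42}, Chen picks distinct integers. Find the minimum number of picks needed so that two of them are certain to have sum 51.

Two chosen integers sum to 51 exactly when both halves of some pair {x, 51−x} with 9 ≤ x ≤ 51−x ≤ 42 are chosen — 17 such pairs.
The remaining 2 elements (those with no distinct partner in range) can never complete a 51-sum, so the worst case takes all of them and one from each pair: 2 + 17 = 19.
By pigeonhole, the 20th integer has to be the second member of some pair, so 19 + 1 = 20.

20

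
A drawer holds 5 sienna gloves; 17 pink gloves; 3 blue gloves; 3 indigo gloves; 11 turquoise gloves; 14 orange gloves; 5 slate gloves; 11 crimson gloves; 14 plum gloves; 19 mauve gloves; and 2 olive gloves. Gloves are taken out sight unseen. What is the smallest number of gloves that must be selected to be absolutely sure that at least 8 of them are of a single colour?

61

An adversary could hand out at most 7 gloves per colour (5 colours run out sooner): 5 + 7 + 3 + 3 + 7 + 7 + 5 + 7 + 7 + 7 + 2 = 60 gloves and still no colour has 8.
One more glove lands in a colour already at 7, so 61 draws are enough and 60 are not.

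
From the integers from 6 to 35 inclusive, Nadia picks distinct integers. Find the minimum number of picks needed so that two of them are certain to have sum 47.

A set avoiding the sum 47 can contain at most one of each pair {x, 47−x}, plus the 6 elements whose complement lies outside the range.
The integers 6, …, 23 (18 of them) are such a set: any two sum to at least 6+7 = 13 and at most 22+23 = 45 < 47.
Any 19th integer completes one of the 12 pairs, so 19 choices force a sum of 47.

19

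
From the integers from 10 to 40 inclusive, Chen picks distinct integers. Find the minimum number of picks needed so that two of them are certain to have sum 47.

18

A set avoiding the sum 47 can contain at most one of each pair {x, 47−x}, plus the 3 elements whose complement lies outside the range.
The integers 24, …, 40 (17 of them) are such a set: any two sum to at least 24+25 = 49 > 47.
Any 18th integer completes one of the 14 pairs, so 18 choices force a sum of 47.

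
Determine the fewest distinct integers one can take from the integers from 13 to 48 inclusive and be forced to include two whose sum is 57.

21

A set avoiding the sum 57 can contain at most one of each pair {x, 57−x}, plus the 4 elements whose complement lies outside the range.
The integers 29, …, 48 (20 of them) are such a set: any two sum to at least 29+30 = 59 > 57.
Any 21st integer completes one of the 16 pairs, so 21 choices force a sum of 57.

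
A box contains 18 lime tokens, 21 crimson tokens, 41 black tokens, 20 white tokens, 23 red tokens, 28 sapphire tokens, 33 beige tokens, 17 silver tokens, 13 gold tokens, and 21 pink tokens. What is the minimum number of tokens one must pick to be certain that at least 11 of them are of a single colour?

101

By the pigeonhole principle, the 10 colours are the holes; the tokens drawn are the pigeons.
To avoid 11 of any one colour, the worst case takes at most 10 of each colour.
That gives 10 + 10 + 10 + 10 + 10 + 10 + 10 + 10 + 10 + 10 = 100 tokens with no colour reaching 11.
The next token forces some colour to 11, so 100 + 1 = 101.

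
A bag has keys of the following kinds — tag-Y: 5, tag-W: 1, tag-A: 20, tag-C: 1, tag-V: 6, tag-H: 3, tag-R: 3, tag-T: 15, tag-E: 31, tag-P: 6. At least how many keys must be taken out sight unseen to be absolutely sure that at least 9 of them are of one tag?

The 10 tags are the holes; the keys drawn are the pigeons.
To avoid 9 of any one tag, the worst case takes at most 8 of each tag, or every key of a tag that has fewer than 8.
That gives 5 + 1 + 8 + 1 + 6 + 3 + 3 + 8 + 8 + 6 = 49 keys with no tag reaching 9.
The next key forces some tag to 9, so 49 + 1 = 50.

50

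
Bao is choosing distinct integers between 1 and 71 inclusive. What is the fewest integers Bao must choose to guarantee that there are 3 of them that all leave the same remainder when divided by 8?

Pigeonhole: the 8 residue classes mod 8 are the pigeonholes.
With 16 integers one could put 2 in each residue class and have no class reach 3.
The 17th integer pushes some class to 3, so 8·2 + 1 = 17.

17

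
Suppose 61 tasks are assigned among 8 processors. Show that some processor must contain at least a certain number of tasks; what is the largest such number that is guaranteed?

8

The 8 processors are the holes and the 61 tasks are the pigeons.
If every processor held at most 7 tasks, the total would be at most 8 × 7 = 56, which is less than 61.
So some processor holds at least ⌈61/8⌉ = 8 tasks.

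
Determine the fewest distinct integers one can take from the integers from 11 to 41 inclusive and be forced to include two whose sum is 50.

Group the elements by complementary pair {x, 50−x}: {11,39}, {12,38}, {13,37}, …, giving 14 two-element pairs, the single value 25 (it cannot pair with itself since the integers are distinct), and 2 integers whose partner 50−x falls outside [11,41].
Treating each of those 17 groups as a pigeonhole, one can pick one integer per group — 17 integers — with no two summing to 50.
The 18th integer lands in an occupied pair, forcing a sum of 50.

18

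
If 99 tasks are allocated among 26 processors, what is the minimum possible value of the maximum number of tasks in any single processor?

4

The 26 processors are the holes and the 99 tasks are the pigeons.
If every processor held at most 3 tasks, the total would be at most 26 × 3 = 78, which is less than 99.
So some processor holds at least ⌈99/26⌉ = 4 tasks.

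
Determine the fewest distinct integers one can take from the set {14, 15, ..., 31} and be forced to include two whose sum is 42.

Two chosen integers sum to 42 exactly when both halves of some pair {x, 42−x} with 14 ≤ x ≤ 42−x ≤ 28 are chosen — 7 such pairs.
The remaining 4 elements (those with no distinct partner in range) can never complete a 42-sum, so the worst case takes all of them and one from each pair: 4 + 7 = 11.
The 12th integer has to be the second member of some pair, so 11 + 1 = 12.

12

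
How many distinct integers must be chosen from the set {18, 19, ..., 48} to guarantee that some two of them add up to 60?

20

Group the elements by complementary pair {x, 60−x}: {18,42}, {19,41}, {20,40}, …, giving 12 two-element pairs, the single value 30 (it cannot pair with itself since the integers are distinct), and 6 integers whose partner 60−x falls outside [18,48].
Treating each of those 19 groups as a pigeonhole, one can pick one integer per group — 19 integers — with no two summing to 60.
The 20th integer lands in an occupied pair, forcing a sum of 60.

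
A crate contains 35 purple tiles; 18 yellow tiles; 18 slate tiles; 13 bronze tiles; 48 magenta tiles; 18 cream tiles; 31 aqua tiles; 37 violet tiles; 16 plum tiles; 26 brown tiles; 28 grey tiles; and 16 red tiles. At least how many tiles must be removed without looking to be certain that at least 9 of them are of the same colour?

An adversary could hand out at most 8 tiles per colour: 8 + 8 + 8 + 8 + 8 + 8 + 8 + 8 + 8 + 8 + 8 + 8 = 96 tiles and still no colour has 9.
One more tile lands in a colour already at 8, so 97 draws are enough and 96 are not.

97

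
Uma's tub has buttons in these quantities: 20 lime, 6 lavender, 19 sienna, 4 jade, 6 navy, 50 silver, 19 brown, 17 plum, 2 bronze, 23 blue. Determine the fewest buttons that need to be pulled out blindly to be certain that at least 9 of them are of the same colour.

67

Put each drawn button into a box by colour. The largest draw with every box below 9 takes min(count, 8) from each colour; colours with fewer than 8 contribute all they have.
Σ min(cᵢ, 8) = 8 + 6 + 8 + 4 + 6 + 8 + 8 + 8 + 2 + 8 = 66.
Draw number 66 + 1 = 67 must push one box to 9.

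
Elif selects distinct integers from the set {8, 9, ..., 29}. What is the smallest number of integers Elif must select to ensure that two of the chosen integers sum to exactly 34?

14

Group the elements by complementary pair {x, 34−x}: {8,26}, {9,25}, {10,24}, …, giving 9 two-element pairs, the single value 17 (it cannot pair with itself since the integers are distinct), and 3 integers whose partner 34−x falls outside [8,29].
Treating each of those 13 groups as a pigeonhole, one can pick one integer per group — 13 integers — with no two summing to 34.
The 14th integer lands in an occupied pair, forcing a sum of 34.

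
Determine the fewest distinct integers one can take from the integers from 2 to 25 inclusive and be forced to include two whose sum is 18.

Two chosen integers sum to 18 exactly when both halves of some pair {x, 18−x} with 2 ≤ x ≤ 18−x ≤ 16 are chosen — 7 such pairs.
The remaining 10 elements (those with no distinct partner in range) can never complete a 18-sum, so the worst case takes all of them and one from each pair: 10 + 7 = 17.
The 18th integer has to be the second member of some pair, so 17 + 1 = 18.

18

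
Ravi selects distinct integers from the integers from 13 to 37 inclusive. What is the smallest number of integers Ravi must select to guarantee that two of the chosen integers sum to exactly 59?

18

Two chosen integers sum to 59 exactly when both halves of some pair {x, 59−x} with 22 ≤ x ≤ 59−x ≤ 37 are chosen — 8 such pairs.
The remaining 9 elements (those with no distinct partner in range) can never complete a 59-sum, so the worst case takes all of them and one from each pair: 9 + 8 = 17.
The 18th integer has to be the second member of some pair, so 17 + 1 = 18.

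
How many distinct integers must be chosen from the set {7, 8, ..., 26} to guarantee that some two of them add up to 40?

Group the elements by complementary pair {x, 40−x}: {14,26}, {15,25}, {16,24}, …, giving 6 two-element pairs; the single value 20 (it cannot pair with itself since the integers are distinct); and 7 integers whose partner 40−x falls outside [7,26].
By pigeonhole, treating each of those 14 groups as a pigeonhole, one can pick one integer per group — 14 integers — with no two summing to 40.
The 15th integer lands in an occupied pair, forcing a sum of 40.

15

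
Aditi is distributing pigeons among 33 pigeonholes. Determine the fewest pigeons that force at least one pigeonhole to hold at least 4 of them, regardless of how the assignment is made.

100

With 99 pigeons one could put exactly 3 in each of the 33 pigeonholes, and no pigeonhole would reach 4.
By pigeonhole, one more pigeon must land in a pigeonhole that already has 3, giving it 4.
So 33 × 3 + 1 = 100 pigeons are required.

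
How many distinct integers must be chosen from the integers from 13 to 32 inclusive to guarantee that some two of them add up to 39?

14

Group the elements by complementary pair {x, 39−x}: {13,26}, {14,25}, {15,24}, …, giving 7 two-element pairs and 6 integers whose partner 39−x falls outside [13,32].
By pigeonhole, treating each of those 13 groups as a pigeonhole, one can pick one integer per group — 13 integers — with no two summing to 39.
The 14th integer lands in an occupied pair, forcing a sum of 39.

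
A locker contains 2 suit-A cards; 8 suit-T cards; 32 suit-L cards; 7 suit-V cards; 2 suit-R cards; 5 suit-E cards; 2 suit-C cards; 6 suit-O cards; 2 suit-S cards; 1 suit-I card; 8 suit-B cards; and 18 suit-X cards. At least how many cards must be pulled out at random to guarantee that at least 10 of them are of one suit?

62

By pigeonhole, the 12 suits are the holes; the cards drawn are the pigeons.
To avoid 10 of any one suit, the worst case takes at most 9 of each suit, or every card of a suit that has fewer than 9.
That gives 2 + 8 + 9 + 7 + 2 + 5 + 2 + 6 + 2 + 1 + 8 + 9 = 61 cards with no suit reaching 10.
The next card forces some suit to 10, so 61 + 1 = 62.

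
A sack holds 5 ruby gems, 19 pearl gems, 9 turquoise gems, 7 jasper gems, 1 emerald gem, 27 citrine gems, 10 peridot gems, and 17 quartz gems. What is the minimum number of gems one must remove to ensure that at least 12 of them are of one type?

Pigeonhole: the 8 types are the holes; the gems drawn are the pigeons.
To avoid 12 of any one type, the worst case takes at most 11 of each type, or every gem of a type that has fewer than 11.
That gives 5 + 11 + 9 + 7 + 1 + 11 + 10 + 11 = 65 gems with no type reaching 12.
The next gem forces some type to 12, so 65 + 1 = 66.

66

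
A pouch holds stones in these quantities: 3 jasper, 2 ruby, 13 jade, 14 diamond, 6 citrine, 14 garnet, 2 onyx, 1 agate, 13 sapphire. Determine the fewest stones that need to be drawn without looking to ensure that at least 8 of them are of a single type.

The 9 types are the holes; the stones drawn are the pigeons.
To avoid 8 of any one type, the worst case takes at most 7 of each type, or every stone of a type that has fewer than 7.
That gives 3 + 2 + 7 + 7 + 6 + 7 + 2 + 1 + 7 = 42 stones with no type reaching 8.
The next stone forces some type to 8, so 42 + 1 = 43.

43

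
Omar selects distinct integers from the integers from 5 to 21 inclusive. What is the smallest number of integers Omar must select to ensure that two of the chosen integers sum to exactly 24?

11

Group the elements by complementary pair {x, 24−x}: {5,19}, {6,18}, {7,17}, …, giving 7 two-element pairs, the single value 12 (it cannot pair with itself since the integers are distinct), and 2 integers whose partner 24−x falls outside [5,21].
Pigeonhole: treating each of those 10 groups as a pigeonhole, one can pick one integer per group — 10 integers — with no two summing to 24.
The 11th integer lands in an occupied pair, forcing a sum of 24.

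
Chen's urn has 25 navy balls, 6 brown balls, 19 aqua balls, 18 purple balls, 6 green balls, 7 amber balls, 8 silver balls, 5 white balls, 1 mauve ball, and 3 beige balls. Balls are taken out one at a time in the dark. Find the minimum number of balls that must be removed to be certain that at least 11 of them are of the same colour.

Put each drawn ball into a box by colour. The largest draw with every box below 11 takes min(count, 10) from each colour; colours with fewer than 10 contribute all they have.
Σ min(cᵢ, 10) = 10 + 6 + 10 + 10 + 6 + 7 + 8 + 5 + 1 + 3 = 66.
Draw number 66 + 1 = 67 must push one box to 11.

67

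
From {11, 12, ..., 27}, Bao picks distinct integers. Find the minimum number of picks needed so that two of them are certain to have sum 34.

Two chosen integers sum to 34 exactly when both halves of some pair {x, 34−x} with 11 ≤ x ≤ 34−x ≤ 23 are chosen — 6 such pairs.
The remaining 5 elements (those with no distinct partner in range) can never complete a 34-sum, so the worst case takes all of them and one from each pair: 5 + 6 = 11.
The 12th integer has to be the second member of some pair, so 11 + 1 = 12.

12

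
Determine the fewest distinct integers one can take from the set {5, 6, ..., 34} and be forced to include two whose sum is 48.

21

Group the elements by complementary pair {x, 48−x}: {14,34}, {15,33}, {16,32}, …, giving 10 two-element pairs, the single value 24 (it cannot pair with itself since the integers are distinct), and 9 integers whose partner 48−x falls outside [5,34].
Treating each of those 20 groups as a pigeonhole, one can pick one integer per group — 20 integers — with no two summing to 48.
The 21st integer lands in an occupied pair, forcing a sum of 48.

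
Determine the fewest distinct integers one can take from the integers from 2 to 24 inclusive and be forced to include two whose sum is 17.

Group the elements by complementary pair {x, 17−x}: {2,15}, {3,14}, {4,13}, …, giving 7 two-element pairs and 9 integers whose partner 17−x falls outside [2,24].
Pigeonhole: treating each of those 16 groups as a pigeonhole, one can pick one integer per group — 16 integers — with no two summing to 17.
The 17th integer lands in an occupied pair, forcing a sum of 17.

17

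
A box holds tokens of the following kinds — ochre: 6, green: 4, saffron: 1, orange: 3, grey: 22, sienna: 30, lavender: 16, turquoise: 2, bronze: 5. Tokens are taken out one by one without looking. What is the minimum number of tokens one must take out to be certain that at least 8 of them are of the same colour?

43

By the pigeonhole principle, the 9 colours are the holes; the tokens drawn are the pigeons.
To avoid 8 of any one colour, the worst case takes at most 7 of each colour, or every token of a colour that has fewer than 7.
That gives 6 + 4 + 1 + 3 + 7 + 7 + 7 + 2 + 5 = 42 tokens with no colour reaching 8.
The next token forces some colour to 8, so 42 + 1 = 43.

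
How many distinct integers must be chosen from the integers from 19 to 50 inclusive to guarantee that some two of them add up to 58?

A set avoiding the sum 58 can contain at most one of each pair {x, 58−x}, plus the 12 elements whose complement lies outside the range or equal to its own complement.
The integers 29, …, 50 (22 of them) are such a set: any two sum to at least 29+30 = 59 > 58.
Any 23rd integer completes one of the 10 pairs, so 23 choices force a sum of 58.

23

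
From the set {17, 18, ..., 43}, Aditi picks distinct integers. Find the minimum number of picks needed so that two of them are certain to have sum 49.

20

A set avoiding the sum 49 can contain at most one of each pair {x, 49−x}, plus the 11 elements whose complement lies outside the range.
The integers 25, …, 43 (19 of them) are such a set: any two sum to at least 25+26 = 51 > 49.
Any 20th integer completes one of the 8 pairs, so 20 choices force a sum of 49.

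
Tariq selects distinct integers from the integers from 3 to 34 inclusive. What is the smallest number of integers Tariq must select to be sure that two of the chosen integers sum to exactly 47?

22

A set avoiding the sum 47 can contain at most one of each pair {x, 47−x}, plus the 10 elements whose complement lies outside the range.
The integers 3, …, 23 (21 of them) are such a set: any two sum to at least 3+4 = 7 and at most 22+23 = 45 < 47.
Pigeonhole: any 22nd integer completes one of the 11 pairs, so 22 choices force a sum of 47.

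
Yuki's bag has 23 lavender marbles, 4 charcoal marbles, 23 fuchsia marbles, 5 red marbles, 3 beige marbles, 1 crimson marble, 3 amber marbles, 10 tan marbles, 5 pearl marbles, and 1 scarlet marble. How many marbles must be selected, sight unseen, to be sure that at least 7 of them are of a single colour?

41

The 10 colours are the holes; the marbles drawn are the pigeons.
To avoid 7 of any one colour, the worst case takes at most 6 of each colour, or every marble of a colour that has fewer than 6.
That gives 6 + 4 + 6 + 5 + 3 + 1 + 3 + 6 + 5 + 1 = 40 marbles with no colour reaching 7.
The next marble forces some colour to 7, so 40 + 1 = 41.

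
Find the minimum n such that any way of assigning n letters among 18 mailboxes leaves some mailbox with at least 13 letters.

217

With 216 letters one could put exactly 12 in each of the 18 mailboxes, and no mailbox would reach 13.
One more letter must land in a mailbox that already has 12, giving it 13.
So 18 × 12 + 1 = 217 letters are required.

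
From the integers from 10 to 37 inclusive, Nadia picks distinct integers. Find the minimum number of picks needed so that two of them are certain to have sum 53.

Group the elements by complementary pair {x, 53−x}: {16,37}, {17,36}, {18,35}, …, giving 11 two-element pairs and 6 integers whose partner 53−x falls outside [10,37].
By pigeonhole, treating each of those 17 groups as a pigeonhole, one can pick one integer per group — 17 integers — with no two summing to 53.
The 18th integer lands in an occupied pair, forcing a sum of 53.

18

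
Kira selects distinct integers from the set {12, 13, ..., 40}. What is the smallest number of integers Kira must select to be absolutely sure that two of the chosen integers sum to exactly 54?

Group the elements by complementary pair {x, 54−x}: {14,40}, {15,39}, {16,38}, …, giving 13 two-element pairs, the single value 27 (it cannot pair with itself since the integers are distinct), and 2 integers whose partner 54−x falls outside [12,40].
By the pigeonhole principle, treating each of those 16 groups as a pigeonhole, one can pick one integer per group — 16 integers — with no two summing to 54.
The 17th integer lands in an occupied pair, forcing a sum of 54.

17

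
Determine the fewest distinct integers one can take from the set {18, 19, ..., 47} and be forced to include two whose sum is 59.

19

A set avoiding the sum 59 can contain at most one of each pair {x, 59−x}, plus the 6 elements whose complement lies outside the range.
The integers 30, …, 47 (18 of them) are such a set: any two sum to at least 30+31 = 61 > 59.
By the pigeonhole principle, any 19th integer completes one of the 12 pairs, so 19 choices force a sum of 59.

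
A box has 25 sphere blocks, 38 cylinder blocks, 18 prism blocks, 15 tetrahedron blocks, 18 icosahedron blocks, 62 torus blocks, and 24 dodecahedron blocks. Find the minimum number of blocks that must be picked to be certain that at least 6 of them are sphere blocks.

In the worst case for collecting sphere blocks, every non-sphere block comes out first.
There are 38 + 18 + 15 + 18 + 62 + 24 = 175 non-sphere blocks altogether.
After those, each further block must be sphere, so 175 + 6 = 181 draws guarantee 6 sphere blocks.

181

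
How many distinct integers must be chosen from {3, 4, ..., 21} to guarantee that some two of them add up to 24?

Two chosen integers sum to 24 exactly when both halves of some pair {x, 24−x} with 3 ≤ x ≤ 24−x ≤ 21 are chosen — 9 such pairs.
The remaining 1 element (those with no distinct partner in range) can never complete a 24-sum, so the worst case takes all of them and one from each pair: 1 + 9 = 10.
The 11th integer has to be the second member of some pair, so 10 + 1 = 11.

11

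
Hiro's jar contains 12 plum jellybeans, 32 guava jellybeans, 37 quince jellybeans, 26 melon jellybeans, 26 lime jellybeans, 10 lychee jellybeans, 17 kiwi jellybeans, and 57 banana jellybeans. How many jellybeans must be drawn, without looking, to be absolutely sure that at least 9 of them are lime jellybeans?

In the worst case for collecting lime jellybeans, every non-lime jellybean comes out first.
There are 12 + 32 + 37 + 26 + 10 + 17 + 57 = 191 non-lime jellybeans altogether.
After those, each further jellybean must be lime, so 191 + 9 = 200 draws guarantee 9 lime jellybeans.

200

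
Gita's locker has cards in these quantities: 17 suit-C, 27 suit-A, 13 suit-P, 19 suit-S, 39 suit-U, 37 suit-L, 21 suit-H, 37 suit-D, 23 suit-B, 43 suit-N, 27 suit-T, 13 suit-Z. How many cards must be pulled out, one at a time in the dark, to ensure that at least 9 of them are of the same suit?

97

By pigeonhole, put each drawn card into a box by suit. The largest draw with every box below 9 takes min(count, 8) from each suit.
Σ min(cᵢ, 8) = 8 + 8 + 8 + 8 + 8 + 8 + 8 + 8 + 8 + 8 + 8 + 8 = 96.
Draw number 96 + 1 = 97 must push one box to 9.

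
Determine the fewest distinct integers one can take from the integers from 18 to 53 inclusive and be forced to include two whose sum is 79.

Group the elements by complementary pair {x, 79−x}: {26,53}, {27,52}, {28,51}, …, giving 14 two-element pairs and 8 integers whose partner 79−x falls outside [18,53].
Treating each of those 22 groups as a pigeonhole, one can pick one integer per group — 22 integers — with no two summing to 79.
The 23rd integer lands in an occupied pair, forcing a sum of 79.

23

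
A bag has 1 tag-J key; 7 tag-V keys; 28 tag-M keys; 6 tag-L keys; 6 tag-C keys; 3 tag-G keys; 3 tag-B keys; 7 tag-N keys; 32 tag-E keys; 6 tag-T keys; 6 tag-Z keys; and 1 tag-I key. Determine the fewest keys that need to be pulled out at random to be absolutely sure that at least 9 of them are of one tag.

63

The 12 tags are the holes; the keys drawn are the pigeons.
To avoid 9 of any one tag, the worst case takes at most 8 of each tag, or every key of a tag that has fewer than 8.
That gives 1 + 7 + 8 + 6 + 6 + 3 + 3 + 7 + 8 + 6 + 6 + 1 = 62 keys with no tag reaching 9.
The next key forces some tag to 9, so 62 + 1 = 63.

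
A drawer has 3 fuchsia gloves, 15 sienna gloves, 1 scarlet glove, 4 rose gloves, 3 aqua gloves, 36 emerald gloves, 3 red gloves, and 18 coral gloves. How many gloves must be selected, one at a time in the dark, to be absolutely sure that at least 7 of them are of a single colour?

The 8 colours are the holes; the gloves drawn are the pigeons.
To avoid 7 of any one colour, the worst case takes at most 6 of each colour, or every glove of a colour that has fewer than 6.
That gives 3 + 6 + 1 + 4 + 3 + 6 + 3 + 6 = 32 gloves with no colour reaching 7.
The next glove forces some colour to 7, so 32 + 1 = 33.

33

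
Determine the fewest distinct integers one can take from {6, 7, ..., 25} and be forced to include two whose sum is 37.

14

Group the elements by complementary pair {x, 37−x}: {12,25}, {13,24}, {14,23}, …, giving 7 two-element pairs and 6 integers whose partner 37−x falls outside [6,25].
Pigeonhole: treating each of those 13 groups as a pigeonhole, one can pick one integer per group — 13 integers — with no two summing to 37.
The 14th integer lands in an occupied pair, forcing a sum of 37.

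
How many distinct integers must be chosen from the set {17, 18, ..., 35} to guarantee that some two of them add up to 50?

A set avoiding the sum 50 can contain at most one of each pair {x, 50−x}, plus the 3 elements whose complement lies outside the range or equal to its own complement.
The integers 25, …, 35 (11 of them) are such a set: any two sum to at least 25+26 = 51 > 50.
By the pigeonhole principle, any 12th integer completes one of the 8 pairs, so 12 choices force a sum of 50.

12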